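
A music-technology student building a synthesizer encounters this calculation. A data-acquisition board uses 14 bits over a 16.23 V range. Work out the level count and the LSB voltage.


Step 1 — number of quantization levels:
L = 2^N = 2^14 = 16384

Step 2 — LSB step size:
delta = Vfs / L
      = 16.23 / 16384
      = 0.0009906 V

Levels = 16384; step size = 0.0009906 V


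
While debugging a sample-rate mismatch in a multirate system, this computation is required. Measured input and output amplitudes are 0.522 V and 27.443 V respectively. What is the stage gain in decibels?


Voltage gain in dB:
G = 20 * log10(Vout / Vin)
  = 20 * log10(27.443 / 0.522)
  = 20 * log10(52.572797)
  = 20 * 1.720761
  = 34.42 dB

34.42 dB


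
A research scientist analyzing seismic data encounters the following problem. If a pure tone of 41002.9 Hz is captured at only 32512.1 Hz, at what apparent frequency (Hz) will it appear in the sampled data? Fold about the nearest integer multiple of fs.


Compute the nearest integer multiple of fs to the signal:
n = round(41002.9 / 32512.1) = 1
f_alias = |41002.9 - 1 * 32512.1|
        = |41002.9 - 32512.1|
        = 8490.8 Hz

8490.8


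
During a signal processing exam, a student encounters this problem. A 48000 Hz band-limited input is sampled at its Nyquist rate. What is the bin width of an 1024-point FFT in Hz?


Step 1 — Nyquist sampling rate:
fs = 2 * fmax = 2 * 48000 = 96000 Hz

Step 2 — DFT bin spacing:
df = fs / N = 96000 / 1024 = 93.75 Hz

93.75 Hz


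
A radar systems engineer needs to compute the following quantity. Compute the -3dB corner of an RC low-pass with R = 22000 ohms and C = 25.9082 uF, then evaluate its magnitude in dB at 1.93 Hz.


Step 1 — cutoff frequency:
fc = 1 / (2*pi*R*C)
C = 25.9082 uF = 2.59082e-05 F
fc = 1 / (2*pi*22000*2.59082e-05)
   = 0.279229 Hz

Step 2 — magnitude at f = 1.93 Hz:
|H(f)| = 1 / sqrt(1 + (f/fc)^2)
f/fc = 1.93 / 0.279229 = 6.91189
|H| = 1 / sqrt(1 + 47.774223) = 0.1431874
|H|_dB = 20*log10(0.1431874) = -16.88 dB

fc = 0.279229 Hz; |H(1.93 Hz)| = -16.88 dB


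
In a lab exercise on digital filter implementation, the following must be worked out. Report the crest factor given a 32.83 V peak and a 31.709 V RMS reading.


Crest factor is the ratio of peak to RMS:
CF = V_peak / V_rms
   = 32.83 / 31.709
   = 1.0354

1.0354


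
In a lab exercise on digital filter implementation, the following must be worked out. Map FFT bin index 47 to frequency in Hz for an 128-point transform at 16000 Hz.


Frequency of DFT bin k:
f_k = k * fs / N
    = 47 * 16000 / 128
    = 752000 / 128
    = 5875.0 Hz

5875.0 Hz


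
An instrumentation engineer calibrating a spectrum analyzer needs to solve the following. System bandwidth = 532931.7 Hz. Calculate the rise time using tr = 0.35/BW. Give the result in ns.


Rise time from bandwidth relationship:
tr = 0.35 / BW
   = 0.35 / 532931.7
   = 6.567445697e-07 s
   = 656.7446 ns

656.7446 ns


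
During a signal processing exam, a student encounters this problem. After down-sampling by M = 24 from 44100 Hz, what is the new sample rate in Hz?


Decimation reduces the sample rate:
fs_out = fs_in / M
       = 44100 / 24
       = 1837.5 Hz

1837.5 Hz


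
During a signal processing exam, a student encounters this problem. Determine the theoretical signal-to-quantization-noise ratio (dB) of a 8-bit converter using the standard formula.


Theoretical SNR for a full-scale sinusoid:
SNR = 6.02 * N + 1.76
    = 6.02 * 8 + 1.76
    = 48.16 + 1.76
    = 49.92 dB

49.92 dB


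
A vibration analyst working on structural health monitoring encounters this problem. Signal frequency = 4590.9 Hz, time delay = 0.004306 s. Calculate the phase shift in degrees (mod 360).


Phase shift from frequency and time delay:
phi = 360 * f * t_delay
    = 360 * 4590.9 * 0.004306
    = 7116.63 degrees
    mod 360 = 276.63 degrees

276.63 degrees


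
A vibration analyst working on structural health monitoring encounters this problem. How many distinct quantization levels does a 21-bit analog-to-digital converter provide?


Number of quantization levels = 2^N
= 2^21
= 2097152

2097152


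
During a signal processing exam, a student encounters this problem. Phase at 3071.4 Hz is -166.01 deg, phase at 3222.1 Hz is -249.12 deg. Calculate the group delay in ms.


Group delay from phase difference:
tau = -d(phi)/d(omega)
d(phi) = -83.11 deg = -1.450543 rad
d(omega) = 2*pi*(3222.1 - 3071.4) = 946.876 rad/s
tau = -(-1.450543) / 946.876
    = 1.5319 ms

1.5319 ms


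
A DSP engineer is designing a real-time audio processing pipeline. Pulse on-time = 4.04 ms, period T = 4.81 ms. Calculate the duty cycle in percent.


Duty cycle as a percentage:
DC = (t_on / T) * 100
   = (4.04 / 4.81) * 100
   = 0.839917 * 100
   = 83.99 %

83.99 %


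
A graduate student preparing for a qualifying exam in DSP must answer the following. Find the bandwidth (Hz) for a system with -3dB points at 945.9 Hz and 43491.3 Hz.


Bandwidth is the difference of -3dB frequencies:
BW = f_high - f_low
   = 43491.3 - 945.9
   = 42545.4 Hz

42545.4 Hz


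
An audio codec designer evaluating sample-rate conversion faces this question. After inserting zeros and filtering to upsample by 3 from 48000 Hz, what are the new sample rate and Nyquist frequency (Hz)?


Step 1 — output sample rate after interpolation by L:
fs_out = L * fs_in = 3 * 48000 = 144000 Hz

Step 2 — Nyquist frequency of the output stream:
f_Nyq = fs_out / 2 = 144000 / 2 = 72000.0 Hz

fs_out = 144000 Hz; f_Nyquist = 72000.0 Hz


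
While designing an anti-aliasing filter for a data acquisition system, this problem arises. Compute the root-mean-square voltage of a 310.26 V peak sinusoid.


RMS voltage for a sinusoidal waveform:
V_rms = V_peak / sqrt(2)
      = 310.26 / 1.414214
      = 219.387 V

219.387 V


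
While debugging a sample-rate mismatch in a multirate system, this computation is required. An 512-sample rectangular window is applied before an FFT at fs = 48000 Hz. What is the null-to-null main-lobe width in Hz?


Main lobe width for a rectangular window:
Width = 2 * fs / N
      = 2 * 48000 / 512
      = 96000 / 512
      = 187.5 Hz

187.5 Hz


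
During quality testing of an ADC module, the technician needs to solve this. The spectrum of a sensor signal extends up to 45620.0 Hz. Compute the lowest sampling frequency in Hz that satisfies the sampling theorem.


The Nyquist rate is twice the maximum frequency component.
fs_min = 2 * fmax
      = 2 * 45620.0
      = 91240.0 Hz

91240.0


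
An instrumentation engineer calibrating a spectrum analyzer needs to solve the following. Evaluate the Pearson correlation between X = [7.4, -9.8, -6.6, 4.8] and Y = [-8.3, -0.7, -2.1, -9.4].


Pearson correlation coefficient (population):
r = cov(X,Y) / (std(X) * std(Y))
Mean X = -1.05, Mean Y = -5.125
Cov(X,Y) = -26.83625
Std(X) = 7.297088, Std(Y) = 3.777814
r = -0.9735

-0.9735


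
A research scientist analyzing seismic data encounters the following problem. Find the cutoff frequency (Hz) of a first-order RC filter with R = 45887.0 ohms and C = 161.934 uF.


Cutoff frequency of a first-order RC filter:
fc = 1 / (2 * pi * R * C)
C = 161.934 uF = 0.000161934 F
fc = 1 / (2 * pi * 45887.0 * 0.000161934)
   = 1 / 46.688248028272
   = 0.021419 Hz

0.021419 Hz


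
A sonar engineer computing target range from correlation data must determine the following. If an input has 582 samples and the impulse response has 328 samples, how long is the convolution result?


Linear convolution output length:
L = N + M - 1
  = 582 + 328 - 1
  = 909 samples

909


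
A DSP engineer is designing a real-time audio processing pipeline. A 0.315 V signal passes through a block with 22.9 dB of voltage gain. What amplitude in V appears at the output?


Output voltage from dB gain:
V_out = V_in * 10^(gain_dB / 20)
      = 0.315 * 10^(22.9 / 20)
      = 0.315 * 13.963684
      = 4.3986 V

4.3986 V


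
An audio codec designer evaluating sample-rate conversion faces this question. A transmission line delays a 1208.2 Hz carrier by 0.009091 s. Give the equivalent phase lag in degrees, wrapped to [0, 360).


Phase shift from frequency and time delay:
phi = 360 * f * t_delay
    = 360 * 1208.2 * 0.009091
    = 3954.15 degrees
    mod 360 = 354.15 degrees

354.15 degrees


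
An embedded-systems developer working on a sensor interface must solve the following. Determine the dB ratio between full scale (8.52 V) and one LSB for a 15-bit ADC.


Dynamic range from full-scale to LSB:
V_min = V_max / 2^bits = 8.52 / 2^15
DR = 20 * log10(V_max / V_min)
   = 20 * log10(2^15)
   = 20 * 15 * log10(2)
   = 90.31 dB

90.31 dB


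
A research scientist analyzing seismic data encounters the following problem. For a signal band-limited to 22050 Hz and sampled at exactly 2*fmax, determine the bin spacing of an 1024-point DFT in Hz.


Step 1 — Nyquist sampling rate:
fs = 2 * fmax = 2 * 22050 = 44100 Hz

Step 2 — DFT bin spacing:
df = fs / N = 44100 / 1024 = 43.0664 Hz

43.0664 Hz


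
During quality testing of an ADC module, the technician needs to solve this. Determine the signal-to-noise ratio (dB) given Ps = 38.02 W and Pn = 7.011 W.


SNR in decibels:
SNR = 10 * log10(Ps / Pn)
    = 10 * log10(38.02 / 7.011)
    = 10 * log10(5.4229)
    = 10 * 0.7342
    = 7.34 dB

7.34 dB


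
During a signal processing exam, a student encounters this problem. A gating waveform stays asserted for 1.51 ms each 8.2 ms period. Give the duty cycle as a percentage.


Duty cycle as a percentage:
DC = (t_on / T) * 100
   = (1.51 / 8.2) * 100
   = 0.184146 * 100
   = 18.41 %

18.41 %


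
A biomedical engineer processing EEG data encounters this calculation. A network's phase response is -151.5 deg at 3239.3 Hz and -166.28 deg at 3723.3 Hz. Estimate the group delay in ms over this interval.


Group delay from phase difference:
tau = -d(phi)/d(omega)
d(phi) = -14.78 deg = -0.25796 rad
d(omega) = 2*pi*(3723.3 - 3239.3) = 3041.0617 rad/s
tau = -(-0.25796) / 3041.0617
    = 0.0848 ms

0.0848 ms


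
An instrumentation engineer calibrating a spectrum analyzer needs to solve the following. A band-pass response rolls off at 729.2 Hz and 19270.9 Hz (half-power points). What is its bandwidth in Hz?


Bandwidth is the difference of -3dB frequencies:
BW = f_high - f_low
   = 19270.9 - 729.2
   = 18541.7 Hz

18541.7 Hz


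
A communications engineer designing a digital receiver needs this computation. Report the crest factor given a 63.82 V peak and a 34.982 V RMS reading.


Crest factor is the ratio of peak to RMS:
CF = V_peak / V_rms
   = 63.82 / 34.982
   = 1.8244

1.8244


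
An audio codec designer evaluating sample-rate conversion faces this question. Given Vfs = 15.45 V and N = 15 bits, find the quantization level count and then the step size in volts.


Step 1 — number of quantization levels:
L = 2^N = 2^15 = 32768

Step 2 — LSB step size:
delta = Vfs / L
      = 15.45 / 32768
      = 0.0004715 V

Levels = 32768; step size = 0.0004715 V


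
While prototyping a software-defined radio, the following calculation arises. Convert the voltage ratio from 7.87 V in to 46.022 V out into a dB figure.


Voltage gain in dB:
G = 20 * log10(Vout / Vin)
  = 20 * log10(46.022 / 7.87)
  = 20 * log10(5.847776)
  = 20 * 0.766991
  = 15.34 dB

15.34 dB


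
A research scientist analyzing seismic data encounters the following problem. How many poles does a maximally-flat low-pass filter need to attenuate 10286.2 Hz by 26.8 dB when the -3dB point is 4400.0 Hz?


Butterworth filter order formula:
n = log10(10^(A/10) - 1) / (2 * log10(f_stop/f_pass))
10^(26.8/10) - 1 = 477.6301
f_stop/f_pass = 10286.2 / 4400.0 = 2.3378
n = 3.6322 -> ceil = 4

4


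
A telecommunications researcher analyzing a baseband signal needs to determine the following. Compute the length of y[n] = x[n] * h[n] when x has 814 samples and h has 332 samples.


Linear convolution output length:
L = N + M - 1
  = 814 + 332 - 1
  = 1145 samples

1145


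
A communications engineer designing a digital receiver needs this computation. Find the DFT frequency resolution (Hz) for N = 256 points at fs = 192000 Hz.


DFT frequency resolution:
df = fs / N
   = 192000 / 256
   = 750.0 Hz

750.0 Hz


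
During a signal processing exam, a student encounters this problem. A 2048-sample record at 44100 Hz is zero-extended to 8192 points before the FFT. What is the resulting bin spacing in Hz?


Frequency resolution after zero-padding:
N_padded = 2048 * 4 = 8192
df = fs / N_padded
   = 44100 / 8192
   = 5.3833 Hz

5.3833 Hz


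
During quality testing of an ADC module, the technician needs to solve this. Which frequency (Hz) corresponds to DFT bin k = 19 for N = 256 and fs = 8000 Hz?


Frequency of DFT bin k:
f_k = k * fs / N
    = 19 * 8000 / 256
    = 152000 / 256
    = 593.75 Hz

593.75 Hz


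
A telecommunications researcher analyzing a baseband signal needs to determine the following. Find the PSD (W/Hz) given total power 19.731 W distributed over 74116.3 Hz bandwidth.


Power spectral density:
PSD = P / BW
    = 19.731 / 74116.3
    = 0.00026622 W/Hz

0.00026622 W/Hz


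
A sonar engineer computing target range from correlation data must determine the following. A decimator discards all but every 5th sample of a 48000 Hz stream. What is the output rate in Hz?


Decimation reduces the sample rate:
fs_out = fs_in / M
       = 48000 / 5
       = 9600.0 Hz

9600.0 Hz


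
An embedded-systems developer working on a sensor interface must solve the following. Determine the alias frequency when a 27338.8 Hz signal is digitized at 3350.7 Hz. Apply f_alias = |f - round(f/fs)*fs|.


Compute the nearest integer multiple of fs to the signal:
n = round(27338.8 / 3350.7) = 8
f_alias = |27338.8 - 8 * 3350.7|
        = |27338.8 - 26805.6|
        = 533.2 Hz

533.2


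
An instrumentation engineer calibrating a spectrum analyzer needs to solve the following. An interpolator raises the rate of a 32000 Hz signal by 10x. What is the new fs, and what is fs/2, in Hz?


Step 1 — output sample rate after interpolation by L:
fs_out = L * fs_in = 10 * 32000 = 320000 Hz

Step 2 — Nyquist frequency of the output stream:
f_Nyq = fs_out / 2 = 320000 / 2 = 160000.0 Hz

fs_out = 320000 Hz; f_Nyquist = 160000.0 Hz


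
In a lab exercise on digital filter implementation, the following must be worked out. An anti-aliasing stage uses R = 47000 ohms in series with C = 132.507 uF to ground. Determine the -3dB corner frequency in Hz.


Cutoff frequency of a first-order RC filter:
fc = 1 / (2 * pi * R * C)
C = 132.507 uF = 0.000132507 F
fc = 1 / (2 * pi * 47000 * 0.000132507)
   = 1 / 39.130603668427
   = 0.025555 Hz

0.025555 Hz


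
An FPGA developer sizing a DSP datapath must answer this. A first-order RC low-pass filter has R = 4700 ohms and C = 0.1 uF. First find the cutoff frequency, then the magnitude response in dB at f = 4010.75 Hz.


Step 1 — cutoff frequency:
fc = 1 / (2*pi*R*C)
C = 0.1 uF = 1e-07 F
fc = 1 / (2*pi*4700*1e-07)
   = 338.628 Hz

Step 2 — magnitude at f = 4010.75 Hz:
|H(f)| = 1 / sqrt(1 + (f/fc)^2)
f/fc = 4010.75 / 338.628 = 11.844118
|H| = 1 / sqrt(1 + 140.283131) = 0.0841308
|H|_dB = 20*log10(0.0841308) = -21.5 dB

fc = 338.628 Hz; |H(4010.75 Hz)| = -21.5 dB


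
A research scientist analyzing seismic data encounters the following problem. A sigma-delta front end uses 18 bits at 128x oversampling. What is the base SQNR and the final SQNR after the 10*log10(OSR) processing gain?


Step 1 — baseline SQNR at Nyquist:
SQNR_base = 6.02*N + 1.76
          = 6.02*18 + 1.76
          = 110.12 dB

Step 2 — oversampling processing gain:
G = 10*log10(OSR) = 10*log10(128) = 21.07 dB

Step 3 — total:
SQNR_total = 110.12 + 21.07 = 131.19 dB

Base SQNR = 110.12 dB; oversampled SQNR = 131.19 dB


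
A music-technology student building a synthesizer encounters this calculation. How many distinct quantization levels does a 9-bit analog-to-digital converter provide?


Number of quantization levels = 2^N
= 2^9
= 512

512


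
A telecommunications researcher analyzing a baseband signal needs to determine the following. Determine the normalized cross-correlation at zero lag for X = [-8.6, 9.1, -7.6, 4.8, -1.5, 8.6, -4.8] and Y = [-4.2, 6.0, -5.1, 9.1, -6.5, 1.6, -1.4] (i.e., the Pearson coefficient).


Pearson correlation coefficient (population):
r = cov(X,Y) / (std(X) * std(Y))
Mean X = 0.0, Mean Y = -0.0714
Cov(X,Y) = 29.055714
Std(X) = 6.936652, Std(Y) = 5.466708
r = 0.7662

0.7662


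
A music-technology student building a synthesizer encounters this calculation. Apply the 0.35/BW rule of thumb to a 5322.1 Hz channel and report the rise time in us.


Rise time from bandwidth relationship:
tr = 0.35 / BW
   = 0.35 / 5322.1
   = 6.57635144e-05 s
   = 65.7635 us

65.7635 us


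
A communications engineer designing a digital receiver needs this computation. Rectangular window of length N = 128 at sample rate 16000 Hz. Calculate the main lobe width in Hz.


Main lobe width for a rectangular window:
Width = 2 * fs / N
      = 2 * 16000 / 128
      = 32000 / 128
      = 250.0 Hz

250.0 Hz


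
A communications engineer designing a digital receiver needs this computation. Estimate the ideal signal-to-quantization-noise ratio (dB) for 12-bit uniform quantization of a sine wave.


Theoretical SNR for a full-scale sinusoid:
SNR = 6.02 * N + 1.76
    = 6.02 * 12 + 1.76
    = 72.24 + 1.76
    = 74.0 dB

74.0 dB


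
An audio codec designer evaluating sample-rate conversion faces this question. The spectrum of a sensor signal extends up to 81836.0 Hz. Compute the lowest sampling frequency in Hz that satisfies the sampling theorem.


The Nyquist rate is twice the maximum frequency component.
fs_min = 2 * fmax
      = 2 * 81836.0
      = 163672.0 Hz

163672.0


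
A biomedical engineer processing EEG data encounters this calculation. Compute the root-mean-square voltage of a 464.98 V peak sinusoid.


RMS voltage for a sinusoidal waveform:
V_rms = V_peak / sqrt(2)
      = 464.98 / 1.414214
      = 328.791 V

328.791 V


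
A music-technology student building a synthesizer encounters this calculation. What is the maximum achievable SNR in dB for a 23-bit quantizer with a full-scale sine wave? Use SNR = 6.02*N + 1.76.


Theoretical SNR for a full-scale sinusoid:
SNR = 6.02 * N + 1.76
    = 6.02 * 23 + 1.76
    = 138.46 + 1.76
    = 140.22 dB

140.22 dB


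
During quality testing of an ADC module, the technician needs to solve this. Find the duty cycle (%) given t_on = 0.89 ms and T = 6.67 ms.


Duty cycle as a percentage:
DC = (t_on / T) * 100
   = (0.89 / 6.67) * 100
   = 0.133433 * 100
   = 13.34 %

13.34 %


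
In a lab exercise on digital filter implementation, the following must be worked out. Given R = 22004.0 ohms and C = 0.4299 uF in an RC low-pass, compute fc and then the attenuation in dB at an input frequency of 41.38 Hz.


Step 1 — cutoff frequency:
fc = 1 / (2*pi*R*C)
C = 0.4299 uF = 4.299e-07 F
fc = 1 / (2*pi*22004.0*4.299e-07)
   = 16.8248 Hz

Step 2 — magnitude at f = 41.38 Hz:
|H(f)| = 1 / sqrt(1 + (f/fc)^2)
f/fc = 41.38 / 16.8248 = 2.459465
|H| = 1 / sqrt(1 + 6.048968) = 0.3766494
|H|_dB = 20*log10(0.3766494) = -8.48 dB

fc = 16.8248 Hz; |H(41.38 Hz)| = -8.48 dB


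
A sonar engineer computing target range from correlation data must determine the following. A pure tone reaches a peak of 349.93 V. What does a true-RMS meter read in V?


RMS voltage for a sinusoidal waveform:
V_rms = V_peak / sqrt(2)
      = 349.93 / 1.414214
      = 247.438 V

247.438 V


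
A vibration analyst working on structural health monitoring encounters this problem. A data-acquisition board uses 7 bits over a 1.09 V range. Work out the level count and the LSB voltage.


Step 1 — number of quantization levels:
L = 2^N = 2^7 = 128

Step 2 — LSB step size:
delta = Vfs / L
      = 1.09 / 128
      = 0.00851563 V

Levels = 128; step size = 0.00851563 V


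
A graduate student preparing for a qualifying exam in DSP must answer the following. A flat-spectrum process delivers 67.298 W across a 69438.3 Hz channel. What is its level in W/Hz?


Power spectral density:
PSD = P / BW
    = 67.298 / 69438.3
    = 0.00096918 W/Hz

0.00096918 W/Hz


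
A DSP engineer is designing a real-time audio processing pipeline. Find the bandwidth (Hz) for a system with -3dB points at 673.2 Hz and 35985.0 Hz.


Bandwidth is the difference of -3dB frequencies:
BW = f_high - f_low
   = 35985.0 - 673.2
   = 35311.8 Hz

35311.8 Hz


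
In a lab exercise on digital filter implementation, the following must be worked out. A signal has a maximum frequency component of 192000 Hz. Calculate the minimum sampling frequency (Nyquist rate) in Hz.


The Nyquist rate is twice the maximum frequency component.
fs_min = 2 * fmax
      = 2 * 192000
      = 384000 Hz

384000


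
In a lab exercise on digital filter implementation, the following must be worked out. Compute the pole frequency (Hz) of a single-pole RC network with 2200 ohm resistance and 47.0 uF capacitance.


Cutoff frequency of a first-order RC filter:
fc = 1 / (2 * pi * R * C)
C = 47.0 uF = 4.7e-05 F
fc = 1 / (2 * pi * 2200 * 4.7e-05)
   = 1 / 0.64968136076237
   = 1.539216 Hz

1.539216 Hz


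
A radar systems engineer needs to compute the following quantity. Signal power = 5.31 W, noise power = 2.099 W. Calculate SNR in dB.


SNR in decibels:
SNR = 10 * log10(Ps / Pn)
    = 10 * log10(5.31 / 2.099)
    = 10 * log10(2.5298)
    = 10 * 0.4031
    = 4.03 dB

4.03 dB


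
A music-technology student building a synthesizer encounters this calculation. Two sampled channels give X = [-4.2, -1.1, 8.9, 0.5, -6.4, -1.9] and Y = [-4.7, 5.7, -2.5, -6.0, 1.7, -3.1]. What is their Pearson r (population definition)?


Pearson correlation coefficient (population):
r = cov(X,Y) / (std(X) * std(Y))
Mean X = -0.7, Mean Y = -1.4833
Cov(X,Y) = -3.833333
Std(X) = 4.829424, Std(Y) = 4.002673
r = -0.1983

-0.1983


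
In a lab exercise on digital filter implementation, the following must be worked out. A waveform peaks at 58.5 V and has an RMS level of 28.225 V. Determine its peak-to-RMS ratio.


Crest factor is the ratio of peak to RMS:
CF = V_peak / V_rms
   = 58.5 / 28.225
   = 2.0726

2.0726


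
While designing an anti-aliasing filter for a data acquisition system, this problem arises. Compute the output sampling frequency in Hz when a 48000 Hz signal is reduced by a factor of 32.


Decimation reduces the sample rate:
fs_out = fs_in / M
       = 48000 / 32
       = 1500.0 Hz

1500.0 Hz


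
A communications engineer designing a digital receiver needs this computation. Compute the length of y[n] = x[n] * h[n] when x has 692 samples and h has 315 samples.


Linear convolution output length:
L = N + M - 1
  = 692 + 315 - 1
  = 1006 samples

1006


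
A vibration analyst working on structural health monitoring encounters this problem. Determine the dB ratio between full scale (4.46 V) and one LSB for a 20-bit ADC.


Dynamic range from full-scale to LSB:
V_min = V_max / 2^bits = 4.46 / 2^20
DR = 20 * log10(V_max / V_min)
   = 20 * log10(2^20)
   = 20 * 20 * log10(2)
   = 120.41 dB

120.41 dB


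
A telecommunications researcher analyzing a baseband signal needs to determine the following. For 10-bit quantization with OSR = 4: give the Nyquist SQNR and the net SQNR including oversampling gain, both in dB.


Step 1 — baseline SQNR at Nyquist:
SQNR_base = 6.02*N + 1.76
          = 6.02*10 + 1.76
          = 61.96 dB

Step 2 — oversampling processing gain:
G = 10*log10(OSR) = 10*log10(4) = 6.02 dB

Step 3 — total:
SQNR_total = 61.96 + 6.02 = 67.98 dB

Base SQNR = 61.96 dB; oversampled SQNR = 67.98 dB


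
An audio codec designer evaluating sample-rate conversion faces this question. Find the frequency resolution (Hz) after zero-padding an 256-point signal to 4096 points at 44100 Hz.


Frequency resolution after zero-padding:
N_padded = 256 * 16 = 4096
df = fs / N_padded
   = 44100 / 4096
   = 10.7666 Hz

10.7666 Hz


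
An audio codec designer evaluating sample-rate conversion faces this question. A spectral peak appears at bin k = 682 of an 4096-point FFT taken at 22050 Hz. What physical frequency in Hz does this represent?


Frequency of DFT bin k:
f_k = k * fs / N
    = 682 * 22050 / 4096
    = 15038100 / 4096
    = 3671.411 Hz

3671.411 Hz


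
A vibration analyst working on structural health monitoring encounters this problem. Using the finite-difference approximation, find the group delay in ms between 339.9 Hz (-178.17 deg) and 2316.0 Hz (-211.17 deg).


Group delay from phase difference:
tau = -d(phi)/d(omega)
d(phi) = -33.0 deg = -0.575959 rad
d(omega) = 2*pi*(2316.0 - 339.9) = 12416.2025 rad/s
tau = -(-0.575959) / 12416.2025
    = 0.0464 ms

0.0464 ms


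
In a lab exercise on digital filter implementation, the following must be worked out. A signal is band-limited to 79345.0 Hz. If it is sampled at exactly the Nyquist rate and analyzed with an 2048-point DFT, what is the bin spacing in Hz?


Step 1 — Nyquist sampling rate:
fs = 2 * fmax = 2 * 79345.0 = 158690.0 Hz

Step 2 — DFT bin spacing:
df = fs / N = 158690.0 / 2048 = 77.4854 Hz

77.4854 Hz


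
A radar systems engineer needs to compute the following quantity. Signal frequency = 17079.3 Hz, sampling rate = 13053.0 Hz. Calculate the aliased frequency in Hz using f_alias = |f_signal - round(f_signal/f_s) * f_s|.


Compute the nearest integer multiple of fs to the signal:
n = round(17079.3 / 13053.0) = 1
f_alias = |17079.3 - 1 * 13053.0|
        = |17079.3 - 13053.0|
        = 4026.3 Hz

4026.3


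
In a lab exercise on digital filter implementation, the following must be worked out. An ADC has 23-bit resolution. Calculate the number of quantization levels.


Number of quantization levels = 2^N
= 2^23
= 8388608

8388608


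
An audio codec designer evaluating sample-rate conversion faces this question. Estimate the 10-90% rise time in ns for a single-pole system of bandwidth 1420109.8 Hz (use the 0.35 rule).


Rise time from bandwidth relationship:
tr = 0.35 / BW
   = 0.35 / 1420109.8
   = 2.46459816e-07 s
   = 246.4598 ns

246.4598 ns


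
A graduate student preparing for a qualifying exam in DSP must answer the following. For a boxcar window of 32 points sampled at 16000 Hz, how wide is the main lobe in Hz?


Main lobe width for a rectangular window:
Width = 2 * fs / N
      = 2 * 16000 / 32
      = 32000 / 32
      = 1000.0 Hz

1000.0 Hz


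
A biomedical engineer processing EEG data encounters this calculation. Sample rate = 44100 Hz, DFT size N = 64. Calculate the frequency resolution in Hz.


DFT frequency resolution:
df = fs / N
   = 44100 / 64
   = 689.0625 Hz

689.0625 Hz


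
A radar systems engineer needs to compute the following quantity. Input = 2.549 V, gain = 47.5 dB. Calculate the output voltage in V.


Output voltage from dB gain:
V_out = V_in * 10^(gain_dB / 20)
      = 2.549 * 10^(47.5 / 20)
      = 2.549 * 237.137371
      = 604.4632 V

604.4632 V


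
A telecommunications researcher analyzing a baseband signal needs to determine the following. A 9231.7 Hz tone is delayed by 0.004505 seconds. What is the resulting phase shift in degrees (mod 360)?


Phase shift from frequency and time delay:
phi = 360 * f * t_delay
    = 360 * 9231.7 * 0.004505
    = 14971.97 degrees
    mod 360 = 211.97 degrees

211.97 degrees


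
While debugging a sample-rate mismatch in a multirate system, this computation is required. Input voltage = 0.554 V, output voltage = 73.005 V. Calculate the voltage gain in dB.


Voltage gain in dB:
G = 20 * log10(Vout / Vin)
  = 20 * log10(73.005 / 0.554)
  = 20 * log10(131.777978)
  = 20 * 2.119843
  = 42.4 dB

42.4 dB


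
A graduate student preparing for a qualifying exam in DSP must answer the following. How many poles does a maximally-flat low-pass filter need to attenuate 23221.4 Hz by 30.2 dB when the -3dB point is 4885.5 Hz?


Butterworth filter order formula:
n = log10(10^(A/10) - 1) / (2 * log10(f_stop/f_pass))
10^(30.2/10) - 1 = 1046.1285
f_stop/f_pass = 23221.4 / 4885.5 = 4.7531
n = 2.2302 -> ceil = 3

3


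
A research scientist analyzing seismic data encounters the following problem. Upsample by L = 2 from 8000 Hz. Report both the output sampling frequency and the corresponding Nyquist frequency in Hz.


Step 1 — output sample rate after interpolation by L:
fs_out = L * fs_in = 2 * 8000 = 16000 Hz

Step 2 — Nyquist frequency of the output stream:
f_Nyq = fs_out / 2 = 16000 / 2 = 8000.0 Hz

fs_out = 16000 Hz; f_Nyquist = 8000.0 Hz


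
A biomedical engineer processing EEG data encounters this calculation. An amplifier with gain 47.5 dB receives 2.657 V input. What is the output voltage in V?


Output voltage from dB gain:
V_out = V_in * 10^(gain_dB / 20)
      = 2.657 * 10^(47.5 / 20)
      = 2.657 * 237.137371
      = 630.074 V

630.074 V


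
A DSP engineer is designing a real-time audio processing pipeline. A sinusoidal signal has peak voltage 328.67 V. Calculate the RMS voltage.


RMS voltage for a sinusoidal waveform:
V_rms = V_peak / sqrt(2)
      = 328.67 / 1.414214
      = 232.405 V

232.405 V


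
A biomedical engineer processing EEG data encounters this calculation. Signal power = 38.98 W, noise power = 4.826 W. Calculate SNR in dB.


SNR in decibels:
SNR = 10 * log10(Ps / Pn)
    = 10 * log10(38.98 / 4.826)
    = 10 * log10(8.0771)
    = 10 * 0.9073
    = 9.07 dB

9.07 dB


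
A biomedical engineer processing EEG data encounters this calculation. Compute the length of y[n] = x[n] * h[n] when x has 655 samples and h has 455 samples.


Linear convolution output length:
L = N + M - 1
  = 655 + 455 - 1
  = 1109 samples

1109


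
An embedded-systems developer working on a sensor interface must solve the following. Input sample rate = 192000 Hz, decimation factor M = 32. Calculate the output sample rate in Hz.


Decimation reduces the sample rate:
fs_out = fs_in / M
       = 192000 / 32
       = 6000.0 Hz

6000.0 Hz


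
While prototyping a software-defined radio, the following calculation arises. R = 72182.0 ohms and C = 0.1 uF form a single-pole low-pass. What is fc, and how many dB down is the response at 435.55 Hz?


Step 1 — cutoff frequency:
fc = 1 / (2*pi*R*C)
C = 0.1 uF = 1e-07 F
fc = 1 / (2*pi*72182.0*1e-07)
   = 22.0491 Hz

Step 2 — magnitude at f = 435.55 Hz:
|H(f)| = 1 / sqrt(1 + (f/fc)^2)
f/fc = 435.55 / 22.0491 = 19.753641
|H| = 1 / sqrt(1 + 390.206333) = 0.0505588
|H|_dB = 20*log10(0.0505588) = -25.92 dB

fc = 22.0491 Hz; |H(435.55 Hz)| = -25.92 dB


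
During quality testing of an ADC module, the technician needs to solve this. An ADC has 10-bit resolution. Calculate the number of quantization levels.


Number of quantization levels = 2^N
= 2^10
= 1024

1024


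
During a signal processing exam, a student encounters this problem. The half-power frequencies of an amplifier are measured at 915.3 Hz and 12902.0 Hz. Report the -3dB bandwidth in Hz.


Bandwidth is the difference of -3dB frequencies:
BW = f_high - f_low
   = 12902.0 - 915.3
   = 11986.7 Hz

11986.7 Hz


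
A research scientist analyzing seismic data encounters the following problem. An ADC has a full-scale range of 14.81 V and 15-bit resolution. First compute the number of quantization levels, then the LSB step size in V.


Step 1 — number of quantization levels:
L = 2^N = 2^15 = 32768

Step 2 — LSB step size:
delta = Vfs / L
      = 14.81 / 32768
      = 0.00045197 V

Levels = 32768; step size = 0.00045197 V


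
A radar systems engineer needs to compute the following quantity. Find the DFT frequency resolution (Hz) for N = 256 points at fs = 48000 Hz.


DFT frequency resolution:
df = fs / N
   = 48000 / 256
   = 187.5 Hz

187.5 Hz


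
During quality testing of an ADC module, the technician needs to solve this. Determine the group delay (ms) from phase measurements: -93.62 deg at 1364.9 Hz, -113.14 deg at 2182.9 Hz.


Group delay from phase difference:
tau = -d(phi)/d(omega)
d(phi) = -19.52 deg = -0.340688 rad
d(omega) = 2*pi*(2182.9 - 1364.9) = 5139.6456 rad/s
tau = -(-0.340688) / 5139.6456
    = 0.0663 ms

0.0663 ms


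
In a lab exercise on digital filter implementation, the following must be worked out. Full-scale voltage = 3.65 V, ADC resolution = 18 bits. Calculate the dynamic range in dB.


Dynamic range from full-scale to LSB:
V_min = V_max / 2^bits = 3.65 / 2^18
DR = 20 * log10(V_max / V_min)
   = 20 * log10(2^18)
   = 20 * 18 * log10(2)
   = 108.37 dB

108.37 dB


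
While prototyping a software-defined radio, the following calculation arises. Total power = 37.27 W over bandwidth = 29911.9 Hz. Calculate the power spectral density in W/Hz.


Power spectral density:
PSD = P / BW
    = 37.27 / 29911.9
    = 0.00124599 W/Hz

0.00124599 W/Hz


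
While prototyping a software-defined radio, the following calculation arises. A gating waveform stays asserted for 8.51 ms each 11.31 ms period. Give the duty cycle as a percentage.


Duty cycle as a percentage:
DC = (t_on / T) * 100
   = (8.51 / 11.31) * 100
   = 0.752431 * 100
   = 75.24 %

75.24 %


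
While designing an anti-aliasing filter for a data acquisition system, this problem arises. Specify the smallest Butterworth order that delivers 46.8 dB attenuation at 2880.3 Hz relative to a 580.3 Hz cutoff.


Butterworth filter order formula:
n = log10(10^(A/10) - 1) / (2 * log10(f_stop/f_pass))
10^(46.8/10) - 1 = 47862.0092
f_stop/f_pass = 2880.3 / 580.3 = 4.9635
n = 3.3631 -> ceil = 4

4


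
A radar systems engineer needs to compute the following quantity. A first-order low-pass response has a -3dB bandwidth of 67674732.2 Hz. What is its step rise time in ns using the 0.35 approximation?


Rise time from bandwidth relationship:
tr = 0.35 / BW
   = 0.35 / 67674732.2
   = 5.17179734e-09 s
   = 5.1718 ns

5.1718 ns


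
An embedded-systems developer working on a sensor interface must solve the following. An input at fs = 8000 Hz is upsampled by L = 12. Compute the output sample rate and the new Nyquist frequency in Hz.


Step 1 — output sample rate after interpolation by L:
fs_out = L * fs_in = 12 * 8000 = 96000 Hz

Step 2 — Nyquist frequency of the output stream:
f_Nyq = fs_out / 2 = 96000 / 2 = 48000.0 Hz

fs_out = 96000 Hz; f_Nyquist = 48000.0 Hz


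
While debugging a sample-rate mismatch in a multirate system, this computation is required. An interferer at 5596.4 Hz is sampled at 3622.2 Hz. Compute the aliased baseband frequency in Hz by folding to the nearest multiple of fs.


Compute the nearest integer multiple of fs to the signal:
n = round(5596.4 / 3622.2) = 2
f_alias = |5596.4 - 2 * 3622.2|
        = |5596.4 - 7244.4|
        = 1648.0 Hz

1648.0


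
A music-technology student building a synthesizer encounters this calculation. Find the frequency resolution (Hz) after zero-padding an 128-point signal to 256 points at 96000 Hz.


Frequency resolution after zero-padding:
N_padded = 128 * 2 = 256
df = fs / N_padded
   = 96000 / 256
   = 375.0 Hz

375.0 Hz


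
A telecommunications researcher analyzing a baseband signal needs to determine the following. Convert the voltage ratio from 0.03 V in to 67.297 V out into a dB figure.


Voltage gain in dB:
G = 20 * log10(Vout / Vin)
  = 20 * log10(67.297 / 0.03)
  = 20 * log10(2243.233333)
  = 20 * 3.350874
  = 67.02 dB

67.02 dB


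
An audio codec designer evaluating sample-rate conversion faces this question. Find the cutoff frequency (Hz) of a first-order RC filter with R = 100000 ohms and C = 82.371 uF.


Cutoff frequency of a first-order RC filter:
fc = 1 / (2 * pi * R * C)
C = 82.371 uF = 8.2371e-05 F
fc = 1 / (2 * pi * 100000 * 8.2371e-05)
   = 1 / 51.755225693769
   = 0.019322 Hz

0.019322 Hz


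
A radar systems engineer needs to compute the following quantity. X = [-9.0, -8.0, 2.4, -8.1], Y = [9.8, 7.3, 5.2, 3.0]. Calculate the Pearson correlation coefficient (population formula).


Pearson correlation coefficient (population):
r = cov(X,Y) / (std(X) * std(Y))
Mean X = -5.675, Mean Y = 6.325
Cov(X,Y) = -3.710625
Std(X) = 4.678341, Std(Y) = 2.517315
r = -0.3151

-0.3151


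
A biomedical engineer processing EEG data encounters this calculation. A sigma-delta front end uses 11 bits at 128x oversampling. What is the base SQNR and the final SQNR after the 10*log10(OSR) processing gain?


Step 1 — baseline SQNR at Nyquist:
SQNR_base = 6.02*N + 1.76
          = 6.02*11 + 1.76
          = 67.98 dB

Step 2 — oversampling processing gain:
G = 10*log10(OSR) = 10*log10(128) = 21.07 dB

Step 3 — total:
SQNR_total = 67.98 + 21.07 = 89.05 dB

Base SQNR = 67.98 dB; oversampled SQNR = 89.05 dB


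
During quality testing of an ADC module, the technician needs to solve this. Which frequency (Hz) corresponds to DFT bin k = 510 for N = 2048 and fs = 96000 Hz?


Frequency of DFT bin k:
f_k = k * fs / N
    = 510 * 96000 / 2048
    = 48960000 / 2048
    = 23906.25 Hz

23906.25 Hz


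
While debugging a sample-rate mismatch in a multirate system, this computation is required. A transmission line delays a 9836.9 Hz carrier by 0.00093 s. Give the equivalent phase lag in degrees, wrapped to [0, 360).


Phase shift from frequency and time delay:
phi = 360 * f * t_delay
    = 360 * 9836.9 * 0.00093
    = 3293.39 degrees
    mod 360 = 53.39 degrees

53.39 degrees


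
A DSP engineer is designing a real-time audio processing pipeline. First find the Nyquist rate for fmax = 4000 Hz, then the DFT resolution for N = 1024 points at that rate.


Step 1 — Nyquist sampling rate:
fs = 2 * fmax = 2 * 4000 = 8000 Hz

Step 2 — DFT bin spacing:
df = fs / N = 8000 / 1024 = 7.8125 Hz

7.8125 Hz


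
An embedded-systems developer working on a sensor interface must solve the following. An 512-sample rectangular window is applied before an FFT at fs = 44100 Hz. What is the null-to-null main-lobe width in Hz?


Main lobe width for a rectangular window:
Width = 2 * fs / N
      = 2 * 44100 / 512
      = 88200 / 512
      = 172.266 Hz

172.266 Hz


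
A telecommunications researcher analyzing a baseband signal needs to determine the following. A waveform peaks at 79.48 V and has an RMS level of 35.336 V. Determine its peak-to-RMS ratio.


Crest factor is the ratio of peak to RMS:
CF = V_peak / V_rms
   = 79.48 / 35.336
   = 2.2493

2.2493


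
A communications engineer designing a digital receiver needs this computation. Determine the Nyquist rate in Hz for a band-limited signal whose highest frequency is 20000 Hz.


The Nyquist rate is twice the maximum frequency component.
fs_min = 2 * fmax
      = 2 * 20000
      = 40000 Hz

40000


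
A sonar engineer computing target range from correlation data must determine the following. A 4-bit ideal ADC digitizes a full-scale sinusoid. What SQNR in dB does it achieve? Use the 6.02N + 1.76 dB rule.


Theoretical SNR for a full-scale sinusoid:
SNR = 6.02 * N + 1.76
    = 6.02 * 4 + 1.76
    = 24.08 + 1.76
    = 25.84 dB

25.84 dB


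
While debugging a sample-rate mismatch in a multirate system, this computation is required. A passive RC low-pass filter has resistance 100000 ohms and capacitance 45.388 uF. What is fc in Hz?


Cutoff frequency of a first-order RC filter:
fc = 1 / (2 * pi * R * C)
C = 45.388 uF = 4.5388e-05 F
fc = 1 / (2 * pi * 100000 * 4.5388e-05)
   = 1 / 28.518121472227
   = 0.035065 Hz

0.035065 Hz


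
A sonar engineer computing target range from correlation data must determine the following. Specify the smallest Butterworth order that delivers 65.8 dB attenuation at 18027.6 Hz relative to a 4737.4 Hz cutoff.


Butterworth filter order formula:
n = log10(10^(A/10) - 1) / (2 * log10(f_stop/f_pass))
10^(65.8/10) - 1 = 3801892.9632
f_stop/f_pass = 18027.6 / 4737.4 = 3.8054
n = 5.6685 -> ceil = 6

6
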